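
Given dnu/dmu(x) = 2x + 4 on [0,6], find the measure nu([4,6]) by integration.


nu(A) = integral_A (dnu/dmu) dmu = integral_4^6 (2x + 4) dx
Step 1: Antiderivative F(x) = (2/2)x^2 + 4x
Step 2: F(6) = (2/2)*6^2 + 4*6 = 36 + 24 = 60
Step 3: F(4) = (2/2)*4^2 + 4*4 = 16 + 16 = 32
Step 4: nu([4,6]) = F(6) - F(4) = 60 - 32 = 28


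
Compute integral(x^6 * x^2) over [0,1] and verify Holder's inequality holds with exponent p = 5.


Step 1: Exact integral of f*g = integral(x^8, 0, 1) = 1/9
     = 0.111111
Step 2: Holder bound with p=5, q=1.25:
  ||f||_p = (integral x^30 dx)^(1/5) = (1/31)^(1/5) = 0.503185
  ||g||_q = (integral x^2.5 dx)^(1/1.25) = (1/3.5)^(1/1.25) = 0.367067
Step 3: Holder bound = ||f||_p * ||g||_q = 0.503185 * 0.367067 = 0.184703
Verification: 0.111111 <= 0.184703 (Holder holds)


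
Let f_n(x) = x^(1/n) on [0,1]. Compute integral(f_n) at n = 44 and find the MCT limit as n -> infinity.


At n = 44: f_44(x) = x^(1/44).
Step 1: integral(x^(1/44), 0, 1) = [x^(1/44+1) / (1/44+1)] from 0 to 1
     = 1 / (1/44 + 1) = 1 / ((44+1)/44) = 44/(44+1)
     = 44/45 = 0.977778
Step 2: As n -> infinity, f_n(x) = x^(1/n) -> 1 for x in (0,1], and f_n is increasing in n.
By MCT, lim_n integral(f_n) = integral(lim_n f_n) = integral(1, 0, 1) = 1.
Step 3: Verify convergence: 44/45 = 0.977778 -> 1


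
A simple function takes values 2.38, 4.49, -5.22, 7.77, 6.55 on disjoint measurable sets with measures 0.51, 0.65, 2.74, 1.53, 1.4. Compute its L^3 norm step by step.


Step 1: Compute |f_i|^3 for each value:
  |2.38|^3 = 13.481272
  |4.49|^3 = 90.518849
  |-5.22|^3 = 142.236648
  |7.77|^3 = 469.097433
  |6.55|^3 = 281.011375
Step 2: Multiply by measures and sum:
  13.481272 * 0.51 = 6.875449
  90.518849 * 0.65 = 58.837252
  142.236648 * 2.74 = 389.728416
  469.097433 * 1.53 = 717.719072
  281.011375 * 1.4 = 393.415925
Sum = 6.875449 + 58.837252 + 389.728416 + 717.719072 + 393.415925 = 1566.576114
Step 3: Take the p-th root:
||f||_3 = (1566.576114)^(1/3) = 11.614054


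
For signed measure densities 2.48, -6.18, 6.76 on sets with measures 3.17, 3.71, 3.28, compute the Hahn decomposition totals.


Step 1: Compute signed measure on each set:
  Set 1: 2.48 * 3.17 = 7.8616
  Set 2: -6.18 * 3.71 = -22.9278
  Set 3: 6.76 * 3.28 = 22.1728
Step 2: Total signed measure = (7.8616) + (-22.9278) + (22.1728)
     = 7.1066
Step 3: Positive part mu+(X) = sum of positive contributions = 30.0344
Step 4: Negative part mu-(X) = |sum of negative contributions| = 22.9278


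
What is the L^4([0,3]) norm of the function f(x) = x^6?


Step 1: ||f||_4 = (integral_0^3 |x^6|^4 dx)^(1/4)
     = (integral_0^3 x^24 dx)^(1/4)
Step 2: integral_0^3 x^24 dx = [x^25/(25)] from 0 to 3 = 3^25/25
     = 847288609443/25 = 3.389154e+10
Step 3: ||f||_4 = (3.389154e+10)^(1/4) = 429.064753


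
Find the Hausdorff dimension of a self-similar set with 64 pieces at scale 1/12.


For a self-similar set with N copies scaled by 1/r:
dim_H = log(N)/log(r) = log(64)/log(12)
= 4.158883/2.484907
= 1.673658


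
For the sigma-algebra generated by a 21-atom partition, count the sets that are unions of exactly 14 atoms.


Each element of F is a union of some subset of the 21 atoms.
Elements that are unions of exactly 14 atoms correspond to 14-element subsets of the 21 atoms.
Count = C(21, 14) = 21! / (14! * 7!) = 116280.


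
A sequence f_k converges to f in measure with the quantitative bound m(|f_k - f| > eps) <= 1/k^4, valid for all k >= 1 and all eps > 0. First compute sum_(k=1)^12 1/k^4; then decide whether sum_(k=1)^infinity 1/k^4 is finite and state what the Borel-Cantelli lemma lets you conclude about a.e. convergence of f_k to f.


Step 1: List the terms 1/k^4 for k = 1 to 12:
  k=1: 1
  k=2: 0.0625
  k=3: 0.012346
  k=4: 0.003906
  k=5: 0.0016
  k=6: 7.716049e-04
  k=7: 4.164931e-04
  k=8: 2.441406e-04
  k=9: 1.524158e-04
  k=10: 1.000000e-04
  k=11: 6.830135e-05
  k=12: 4.822531e-05
Step 2: Partial sum = 1 + 0.0625 + 0.012346 + 0.003906 + 0.0016 + 7.716049e-04 + 4.164931e-04 + 2.441406e-04 + 1.524158e-04 + 1.000000e-04 + 6.830135e-05 + 4.822531e-05
     = 1.082153
Step 3: The full series sum_(k>=1) 1/k^4 converges (p-series with p = 4 > 1; a constant multiple of a convergent series converges).
Step 4: Fix eps > 0. Since sum_k m(|f_k - f| > eps) < infinity, the Borel-Cantelli lemma gives
        m(limsup_k {|f_k - f| > eps}) = 0, i.e. for a.e. x, |f_k(x) - f(x)| <= eps for all large k.
        Applying this with eps = 1/j for j = 1, 2, ... and intersecting the countably many full-measure sets,
        for a.e. x we get limsup_k |f_k(x) - f(x)| <= 1/j for every j, hence f_k -> f almost everywhere.
Conclusion: series converges; Borel-Cantelli yields f_k -> f a.e.


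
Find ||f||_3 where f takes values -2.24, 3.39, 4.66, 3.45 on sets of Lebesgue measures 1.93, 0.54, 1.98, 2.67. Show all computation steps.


Step 1: Compute |f_i|^3 for each value:
  |-2.24|^3 = 11.239424
  |3.39|^3 = 38.958219
  |4.66|^3 = 101.194696
  |3.45|^3 = 41.063625
Step 2: Multiply by measures and sum:
  11.239424 * 1.93 = 21.692088
  38.958219 * 0.54 = 21.037438
  101.194696 * 1.98 = 200.365498
  41.063625 * 2.67 = 109.639879
Sum = 21.692088 + 21.037438 + 200.365498 + 109.639879 = 352.734903
Step 3: Take the p-th root:
||f||_3 = (352.734903)^(1/3) = 7.065607


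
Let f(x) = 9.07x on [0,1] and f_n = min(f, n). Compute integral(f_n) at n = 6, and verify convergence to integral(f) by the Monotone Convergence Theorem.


f(x) = 9.07x on [0,1]; f_n(x) = min(9.07x, n). At n = 6:
Step 1: f(x) reaches 6 at x = 6/9.07 = 0.661521
Step 2: integral(f_6) = integral(9.07x, 0, 0.661521) + integral(6, 0.661521, 1)
       = 9.07*0.661521^2/2 + 6*(1 - 0.661521)
       = 1.984564 + 2.030871
       = 4.015436
Step 3: As n -> infinity, f_n increases to f, so by MCT integral(f_n) -> integral(f) = 9.07/2 = 4.535.
Convergence: integral(f_6) = 4.015436 -> 4.535 as n -> infinity


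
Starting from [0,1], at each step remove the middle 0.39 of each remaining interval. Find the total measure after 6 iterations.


Step 1: At each step, fraction remaining = 1 - 0.39 = 0.61
Step 2: After 6 steps, measure = (0.61)^6
Step 3: Computing the power step by step:
  After step 1: 0.61
  After step 2: 0.3721
  After step 3: 0.226981
  After step 4: 0.138458
  After step 5: 0.08446
  ...
Result = 0.05152


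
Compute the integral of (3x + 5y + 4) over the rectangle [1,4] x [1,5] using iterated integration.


By Fubini, integrate in x first, then y.
Step 1: Fix y, integrate over x in [1,4]:
  integral(3x + 5y + 4, x=1..4)
  = 3*(4^2 - 1^2)/2 + (5y + 4)*(4 - 1)
  = 22.5 + (5y + 4)*3
  = 22.5 + 15y + 12
  = 34.5 + 15y
Step 2: Integrate over y in [1,5]:
  integral(34.5 + 15y, y=1..5)
  = 34.5*4 + 15*(5^2 - 1^2)/2
  = 138 + 180
  = 318


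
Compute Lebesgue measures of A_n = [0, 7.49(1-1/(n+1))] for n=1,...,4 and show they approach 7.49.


By continuity of measure from below: if A_n increases to A, then m(A_n) -> m(A).
Here A = [0, 7.49], so m(A) = 7.49
Step 1: a_1 = 7.49*(1 - 1/2) = 3.745, m(A_1) = 3.745
Step 2: a_2 = 7.49*(1 - 1/3) = 4.9933, m(A_2) = 4.9933
Step 3: a_3 = 7.49*(1 - 1/4) = 5.6175, m(A_3) = 5.6175
Step 4: a_4 = 7.49*(1 - 1/5) = 5.992, m(A_4) = 5.992
Limit: m(A_n) -> m([0,7.49]) = 7.49


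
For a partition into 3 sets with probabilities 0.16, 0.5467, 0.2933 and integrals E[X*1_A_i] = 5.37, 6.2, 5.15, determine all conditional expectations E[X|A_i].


For each cell A_i: E[X|A_i] = E[X*1_A_i] / P(A_i)
Step 1: E[X|A_1] = 5.37 / 0.16 = 33.5625
Step 2: E[X|A_2] = 6.2 / 0.5467 = 11.340772
Step 3: E[X|A_3] = 5.15 / 0.2933 = 17.558814
Verification: E[X] = sum E[X*1_A_i] = 5.37 + 6.2 + 5.15 = 16.72


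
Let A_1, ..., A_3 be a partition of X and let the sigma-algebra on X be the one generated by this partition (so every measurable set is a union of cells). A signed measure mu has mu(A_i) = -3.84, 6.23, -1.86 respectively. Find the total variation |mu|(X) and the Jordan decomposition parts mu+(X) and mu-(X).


Step 1: Every measurable set is a union of atoms (the cells / points), so a Hahn decomposition is
  obtained by grouping atoms by sign: P = union of atoms with mu > 0, N = union of the remaining atoms.
  Atoms in P (indices): 2;  atoms in N (indices): 1, 3
  Positive values: 6.23
  Negative values: -3.84, -1.86
Step 2: mu+(X) = mu(P) = sum of positive atom values = 6.23
Step 3: mu-(X) = -mu(N) = sum of |negative atom values| = 5.7
Step 4: |mu|(X) = mu+(X) + mu-(X) = 6.23 + 5.7 = 11.93


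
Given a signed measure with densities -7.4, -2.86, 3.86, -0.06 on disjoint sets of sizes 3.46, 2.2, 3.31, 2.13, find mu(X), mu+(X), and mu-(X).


Step 1: Compute signed measure on each set:
  Set 1: -7.4 * 3.46 = -25.604
  Set 2: -2.86 * 2.2 = -6.292
  Set 3: 3.86 * 3.31 = 12.7766
  Set 4: -0.06 * 2.13 = -0.1278
Step 2: Total signed measure = (-25.604) + (-6.292) + (12.7766) + (-0.1278)
     = -19.2472
Step 3: Positive part mu+(X) = sum of positive contributions = 12.7766
Step 4: Negative part mu-(X) = |sum of negative contributions| = 32.0238


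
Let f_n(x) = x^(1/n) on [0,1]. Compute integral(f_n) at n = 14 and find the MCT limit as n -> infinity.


At n = 14: f_14(x) = x^(1/14).
Step 1: integral(x^(1/14), 0, 1) = [x^(1/14+1) / (1/14+1)] from 0 to 1
     = 1 / (1/14 + 1) = 1 / ((14+1)/14) = 14/(14+1)
     = 14/15 = 0.933333
Step 2: As n -> infinity, f_n(x) = x^(1/n) -> 1 for x in (0,1], and f_n is increasing in n.
By MCT, lim_n integral(f_n) = integral(lim_n f_n) = integral(1, 0, 1) = 1.
Step 3: Verify convergence: 14/15 = 0.933333 -> 1


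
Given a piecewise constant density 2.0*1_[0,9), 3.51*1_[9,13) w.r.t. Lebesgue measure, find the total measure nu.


Integrate each piece of the Radon-Nikodym derivative:
Step 1: integral_0^9 2.0 dx = 2.0*(9-0) = 2.0*9 = 18
Step 2: integral_9^13 3.51 dx = 3.51*(13-9) = 3.51*4 = 14.04
Total: 18 + 14.04 = 32.04


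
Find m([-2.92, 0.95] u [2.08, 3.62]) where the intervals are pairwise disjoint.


For pairwise disjoint intervals, m(union) = sum of lengths.
= (0.95 - -2.92) + (3.62 - 2.08)
= 3.87 + 1.54
= 5.41


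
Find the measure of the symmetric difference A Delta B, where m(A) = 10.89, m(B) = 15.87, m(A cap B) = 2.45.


m(A Delta B) = m(A) + m(B) - 2*m(A n B)
= 10.89 + 15.87 - 2*2.45
= 10.89 + 15.87 - 4.9
= 21.86


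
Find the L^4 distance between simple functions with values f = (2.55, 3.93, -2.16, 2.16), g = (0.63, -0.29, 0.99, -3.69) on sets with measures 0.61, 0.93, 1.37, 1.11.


Step 1: Compute differences f_i - g_i:
  2.55 - 0.63 = 1.92
  3.93 - -0.29 = 4.22
  -2.16 - 0.99 = -3.15
  2.16 - -3.69 = 5.85
Step 2: Compute |diff|^4 * measure for each set:
  |1.92|^4 * 0.61 = 13.589545 * 0.61 = 8.289622
  |4.22|^4 * 0.93 = 317.139111 * 0.93 = 294.939373
  |-3.15|^4 * 1.37 = 98.456006 * 1.37 = 134.884729
  |5.85|^4 * 1.11 = 1171.179506 * 1.11 = 1300.009252
Step 3: Sum = 1738.122976
Step 4: ||f-g||_4 = (1738.122976)^(1/4) = 6.456841


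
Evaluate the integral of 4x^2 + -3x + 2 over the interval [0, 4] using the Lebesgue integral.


The Lebesgue integral of a Riemann-integrable function agrees with the Riemann integral.
Antiderivative F(x) = (4/3)x^3 + (-3/2)x^2 + 2x
F(4) = (4/3)*4^3 + (-3/2)*4^2 + 2*4
     = (4/3)*64 + (-3/2)*16 + 2*4
     = 85.333333 + -24 + 8
     = 69.333333
F(0) = 0.0
Integral = F(4) - F(0) = 69.333333 - 0.0 = 69.333333


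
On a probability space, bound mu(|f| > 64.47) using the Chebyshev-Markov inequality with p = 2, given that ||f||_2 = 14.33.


Chebyshev/Markov inequality: mu(|f| > eps) <= (||f||_p / eps)^p
Step 1: ||f||_2 / eps = 14.33 / 64.47 = 0.222274
Step 2: Raise to power p = 2:
  (0.222274)^2 = 0.049406
Step 3: Therefore mu(|f| > 64.47) <= 0.049406


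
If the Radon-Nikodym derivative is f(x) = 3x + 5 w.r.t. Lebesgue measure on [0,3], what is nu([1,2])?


nu(A) = integral_A (dnu/dmu) dmu = integral_1^2 (3x + 5) dx
Step 1: Antiderivative F(x) = (3/2)x^2 + 5x
Step 2: F(2) = (3/2)*2^2 + 5*2 = 6 + 10 = 16
Step 3: F(1) = (3/2)*1^2 + 5*1 = 1.5 + 5 = 6.5
Step 4: nu([1,2]) = F(2) - F(1) = 16 - 6.5 = 9.5


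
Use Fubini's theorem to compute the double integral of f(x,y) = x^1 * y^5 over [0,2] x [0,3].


By Fubini's theorem, the double integral factors as a product of single integrals:
Step 1: integral_0^2 x^1 dx = [x^2/2] from 0 to 2
     = 2^2/2 = 2
Step 2: integral_0^3 y^5 dy = [y^6/6] from 0 to 3
     = 3^6/6 = 121.5
Step 3: Double integral = 2 * 121.5 = 243


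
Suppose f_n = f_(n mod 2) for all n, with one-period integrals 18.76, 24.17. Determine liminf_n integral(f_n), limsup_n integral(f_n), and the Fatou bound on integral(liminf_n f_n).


The sequence (integral(f_n)) is periodic with period 2, repeating the values 18.76, 24.17 indefinitely.
Step 1: For a periodic sequence, every tail (a_m, a_(m+1), ...) contains all 2 period values infinitely often.
Step 2: Hence inf of every tail = min of the period values = min(18.76, 24.17) = 18.76.
        liminf_n integral(f_n) = sup over m of (inf of tail from m) = 18.76.
Step 3: Similarly sup of every tail = max of the period values = 24.17.
        limsup_n integral(f_n) = 24.17.
Step 4: Fatou's lemma: integral(liminf_n f_n) <= liminf_n integral(f_n) = 18.76.
        So the integral of the pointwise liminf is at most 18.76.


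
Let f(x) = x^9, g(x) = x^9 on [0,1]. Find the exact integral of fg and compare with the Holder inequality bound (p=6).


Step 1: Exact integral of f*g = integral(x^18, 0, 1) = 1/19
     = 0.052632
Step 2: Holder bound with p=6, q=1.2:
  ||f||_p = (integral x^54 dx)^(1/6) = (1/55)^(1/6) = 0.51279
  ||g||_q = (integral x^10.8 dx)^(1/1.2) = (1/11.8)^(1/1.2) = 0.127869
Step 3: Holder bound = ||f||_p * ||g||_q = 0.51279 * 0.127869 = 0.06557
Verification: 0.052632 <= 0.06557 (Holder holds)


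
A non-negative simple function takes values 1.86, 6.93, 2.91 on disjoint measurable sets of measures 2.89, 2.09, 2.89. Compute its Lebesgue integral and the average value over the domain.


Step 1: Integral = sum(value_i * measure_i)
= 1.86*2.89 + 6.93*2.09 + 2.91*2.89
= 5.3754 + 14.4837 + 8.4099
= 28.269
Step 2: Total measure of domain = 2.89 + 2.09 + 2.89 = 7.87
Step 3: Average value = 28.269 / 7.87 = 3.591995


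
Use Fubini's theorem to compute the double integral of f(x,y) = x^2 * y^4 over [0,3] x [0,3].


By Fubini's theorem, the double integral factors as a product of single integrals:
Step 1: integral_0^3 x^2 dx = [x^3/3] from 0 to 3
     = 3^3/3 = 9
Step 2: integral_0^3 y^4 dy = [y^5/5] from 0 to 3
     = 3^5/5 = 48.6
Step 3: Double integral = 9 * 48.6 = 437.4


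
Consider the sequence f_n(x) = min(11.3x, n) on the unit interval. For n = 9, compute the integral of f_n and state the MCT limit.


f(x) = 11.3x on [0,1]; f_n(x) = min(11.3x, n). At n = 9:
Step 1: f(x) reaches 9 at x = 9/11.3 = 0.79646
Step 2: integral(f_9) = integral(11.3x, 0, 0.79646) + integral(9, 0.79646, 1)
       = 11.3*0.79646^2/2 + 9*(1 - 0.79646)
       = 3.584071 + 1.831858
       = 5.415929
Step 3: As n -> infinity, f_n increases to f, so by MCT integral(f_n) -> integral(f) = 11.3/2 = 5.65.
Convergence: integral(f_9) = 5.415929 -> 5.65 as n -> infinity


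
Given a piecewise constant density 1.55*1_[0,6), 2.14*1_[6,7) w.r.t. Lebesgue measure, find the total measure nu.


Integrate each piece of the Radon-Nikodym derivative:
Step 1: integral_0^6 1.55 dx = 1.55*(6-0) = 1.55*6 = 9.3
Step 2: integral_6^7 2.14 dx = 2.14*(7-6) = 2.14*1 = 2.14
Total: 9.3 + 2.14 = 11.44


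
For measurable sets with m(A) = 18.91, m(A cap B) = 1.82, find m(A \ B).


m(A \ B) = m(A) - m(A n B)
= 18.91 - 1.82
= 17.09


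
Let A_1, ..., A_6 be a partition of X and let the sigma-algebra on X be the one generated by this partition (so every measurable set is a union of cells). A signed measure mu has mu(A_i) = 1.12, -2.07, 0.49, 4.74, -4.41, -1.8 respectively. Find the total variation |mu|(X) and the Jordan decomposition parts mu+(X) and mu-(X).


Step 1: Every measurable set is a union of atoms (the cells / points), so a Hahn decomposition is
  obtained by grouping atoms by sign: P = union of atoms with mu > 0, N = union of the remaining atoms.
  Atoms in P (indices): 1, 3, 4;  atoms in N (indices): 2, 5, 6
  Positive values: 1.12, 0.49, 4.74
  Negative values: -2.07, -4.41, -1.8
Step 2: mu+(X) = mu(P) = sum of positive atom values = 6.35
Step 3: mu-(X) = -mu(N) = sum of |negative atom values| = 8.28
Step 4: |mu|(X) = mu+(X) + mu-(X) = 6.35 + 8.28 = 14.63


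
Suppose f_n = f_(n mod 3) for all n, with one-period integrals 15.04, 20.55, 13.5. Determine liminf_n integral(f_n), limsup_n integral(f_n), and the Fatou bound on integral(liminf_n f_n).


The sequence (integral(f_n)) is periodic with period 3, repeating the values 15.04, 20.55, 13.5 indefinitely.
Step 1: For a periodic sequence, every tail (a_m, a_(m+1), ...) contains all 3 period values infinitely often.
Step 2: Hence inf of every tail = min of the period values = min(15.04, 20.55, 13.5) = 13.5.
        liminf_n integral(f_n) = sup over m of (inf of tail from m) = 13.5.
Step 3: Similarly sup of every tail = max of the period values = 20.55.
        limsup_n integral(f_n) = 20.55.
Step 4: Fatou's lemma: integral(liminf_n f_n) <= liminf_n integral(f_n) = 13.5.
        So the integral of the pointwise liminf is at most 13.5.


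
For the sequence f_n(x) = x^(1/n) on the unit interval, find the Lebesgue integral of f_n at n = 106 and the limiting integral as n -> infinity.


At n = 106: f_106(x) = x^(1/106).
Step 1: integral(x^(1/106), 0, 1) = [x^(1/106+1) / (1/106+1)] from 0 to 1
     = 1 / (1/106 + 1) = 1 / ((106+1)/106) = 106/(106+1)
     = 106/107 = 0.990654
Step 2: As n -> infinity, f_n(x) = x^(1/n) -> 1 for x in (0,1], and f_n is increasing in n.
By MCT, lim_n integral(f_n) = integral(lim_n f_n) = integral(1, 0, 1) = 1.
Step 3: Verify convergence: 106/107 = 0.990654 -> 1


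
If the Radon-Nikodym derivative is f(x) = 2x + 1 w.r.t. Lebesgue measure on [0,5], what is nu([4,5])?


nu(A) = integral_A (dnu/dmu) dmu = integral_4^5 (2x + 1) dx
Step 1: Antiderivative F(x) = (2/2)x^2 + 1x
Step 2: F(5) = (2/2)*5^2 + 1*5 = 25 + 5 = 30
Step 3: F(4) = (2/2)*4^2 + 1*4 = 16 + 4 = 20
Step 4: nu([4,5]) = F(5) - F(4) = 30 - 20 = 10


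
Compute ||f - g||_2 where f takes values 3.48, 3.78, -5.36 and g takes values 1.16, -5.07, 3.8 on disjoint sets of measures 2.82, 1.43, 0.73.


Step 1: Compute differences f_i - g_i:
  3.48 - 1.16 = 2.32
  3.78 - -5.07 = 8.85
  -5.36 - 3.8 = -9.16
Step 2: Compute |diff|^2 * measure for each set:
  |2.32|^2 * 2.82 = 5.3824 * 2.82 = 15.178368
  |8.85|^2 * 1.43 = 78.3225 * 1.43 = 112.001175
  |-9.16|^2 * 0.73 = 83.9056 * 0.73 = 61.251088
Step 3: Sum = 188.430631
Step 4: ||f-g||_2 = (188.430631)^(1/2) = 13.727004


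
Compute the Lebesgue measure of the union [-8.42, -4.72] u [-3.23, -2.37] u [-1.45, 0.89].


For pairwise disjoint intervals, m(union) = sum of lengths.
= (-4.72 - -8.42) + (-2.37 - -3.23) + (0.89 - -1.45)
= 3.7 + 0.86 + 2.34
= 6.9


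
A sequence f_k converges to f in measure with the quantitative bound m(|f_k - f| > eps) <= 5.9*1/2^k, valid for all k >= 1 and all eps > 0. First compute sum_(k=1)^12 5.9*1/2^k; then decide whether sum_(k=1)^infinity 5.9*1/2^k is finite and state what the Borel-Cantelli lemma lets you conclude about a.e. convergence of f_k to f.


Step 1: List the terms 5.9*1/2^k for k = 1 to 12:
  k=1: 2.95
  k=2: 1.475
  k=3: 0.7375
  k=4: 0.36875
  k=5: 0.184375
  k=6: 0.092188
  k=7: 0.046094
  k=8: 0.023047
  k=9: 0.011523
  k=10: 0.005762
  k=11: 0.002881
  k=12: 0.00144
Step 2: Partial sum = 2.95 + 1.475 + 0.7375 + 0.36875 + 0.184375 + 0.092188 + 0.046094 + 0.023047 + 0.011523 + 0.005762 + 0.002881 + 0.00144
     = 5.89856
Step 3: The full series sum_(k>=1) 5.9*1/2^k converges (geometric series with ratio 1/2 < 1; a constant multiple of a convergent series converges).
Step 4: Fix eps > 0. Since sum_k m(|f_k - f| > eps) < infinity, the Borel-Cantelli lemma gives
        m(limsup_k {|f_k - f| > eps}) = 0, i.e. for a.e. x, |f_k(x) - f(x)| <= eps for all large k.
        Applying this with eps = 1/j for j = 1, 2, ... and intersecting the countably many full-measure sets,
        for a.e. x we get limsup_k |f_k(x) - f(x)| <= 1/j for every j, hence f_k -> f almost everywhere.
Conclusion: series converges; Borel-Cantelli yields f_k -> f a.e.


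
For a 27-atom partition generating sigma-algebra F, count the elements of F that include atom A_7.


Each element of F is a union of some subset S of the 27 atoms.
The element contains A_7 iff A_7 is in S.
So we count subsets S of {A_1,...,A_27} with A_7 in S: choose freely among the other 26 atoms.
Count = 2^(27-1) = 2^26 = 67108864.


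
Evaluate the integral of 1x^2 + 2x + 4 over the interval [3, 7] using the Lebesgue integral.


The Lebesgue integral of a Riemann-integrable function agrees with the Riemann integral.
Antiderivative F(x) = (1/3)x^3 + (2/2)x^2 + 4x
F(7) = (1/3)*7^3 + (2/2)*7^2 + 4*7
     = (1/3)*343 + (2/2)*49 + 4*7
     = 114.333333 + 49 + 28
     = 191.333333
F(3) = 30
Integral = F(7) - F(3) = 191.333333 - 30 = 161.333333


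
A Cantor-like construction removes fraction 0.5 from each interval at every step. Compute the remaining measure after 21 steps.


Step 1: At each step, fraction remaining = 1 - 0.5 = 0.5
Step 2: After 21 steps, measure = (0.5)^21
Result = 4.768372e-07


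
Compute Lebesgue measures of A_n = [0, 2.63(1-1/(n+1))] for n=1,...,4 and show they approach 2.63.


By continuity of measure from below: if A_n increases to A, then m(A_n) -> m(A).
Here A = [0, 2.63], so m(A) = 2.63
Step 1: a_1 = 2.63*(1 - 1/2) = 1.315, m(A_1) = 1.315
Step 2: a_2 = 2.63*(1 - 1/3) = 1.7533, m(A_2) = 1.7533
Step 3: a_3 = 2.63*(1 - 1/4) = 1.9725, m(A_3) = 1.9725
Step 4: a_4 = 2.63*(1 - 1/5) = 2.104, m(A_4) = 2.104
Limit: m(A_n) -> m([0,2.63]) = 2.63


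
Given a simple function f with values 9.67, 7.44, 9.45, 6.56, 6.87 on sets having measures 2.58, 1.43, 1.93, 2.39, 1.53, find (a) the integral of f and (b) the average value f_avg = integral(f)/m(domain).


Step 1: Integral = sum(value_i * measure_i)
= 9.67*2.58 + 7.44*1.43 + 9.45*1.93 + 6.56*2.39 + 6.87*1.53
= 24.9486 + 10.6392 + 18.2385 + 15.6784 + 10.5111
= 80.0158
Step 2: Total measure of domain = 2.58 + 1.43 + 1.93 + 2.39 + 1.53 = 9.86
Step 3: Average value = 80.0158 / 9.86 = 8.115193


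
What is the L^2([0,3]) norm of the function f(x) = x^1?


Step 1: ||f||_2 = (integral_0^3 |x^1|^2 dx)^(1/2)
     = (integral_0^3 x^2 dx)^(1/2)
Step 2: integral_0^3 x^2 dx = [x^3/(3)] from 0 to 3 = 3^3/3
     = 27/3 = 9
Step 3: ||f||_2 = (9)^(1/2) = 3


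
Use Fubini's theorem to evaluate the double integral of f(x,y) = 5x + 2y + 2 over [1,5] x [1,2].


By Fubini, integrate in x first, then y.
Step 1: Fix y, integrate over x in [1,5]:
  integral(5x + 2y + 2, x=1..5)
  = 5*(5^2 - 1^2)/2 + (2y + 2)*(5 - 1)
  = 60 + (2y + 2)*4
  = 60 + 8y + 8
  = 68 + 8y
Step 2: Integrate over y in [1,2]:
  integral(68 + 8y, y=1..2)
  = 68*1 + 8*(2^2 - 1^2)/2
  = 68 + 12
  = 80


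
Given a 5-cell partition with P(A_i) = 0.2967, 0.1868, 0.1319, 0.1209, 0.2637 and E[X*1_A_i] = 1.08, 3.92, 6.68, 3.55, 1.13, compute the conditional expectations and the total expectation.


For each cell A_i: E[X|A_i] = E[X*1_A_i] / P(A_i)
Step 1: E[X|A_1] = 1.08 / 0.2967 = 3.64004
Step 2: E[X|A_2] = 3.92 / 0.1868 = 20.985011
Step 3: E[X|A_3] = 6.68 / 0.1319 = 50.644428
Step 4: E[X|A_4] = 3.55 / 0.1209 = 29.36311
Step 5: E[X|A_5] = 1.13 / 0.2637 = 4.285173
Verification: E[X] = sum E[X*1_A_i] = 1.08 + 3.92 + 6.68 + 3.55 + 1.13 = 16.36


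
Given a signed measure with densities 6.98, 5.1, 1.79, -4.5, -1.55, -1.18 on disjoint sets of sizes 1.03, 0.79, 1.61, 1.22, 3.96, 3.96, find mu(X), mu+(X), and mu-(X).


Step 1: Compute signed measure on each set:
  Set 1: 6.98 * 1.03 = 7.1894
  Set 2: 5.1 * 0.79 = 4.029
  Set 3: 1.79 * 1.61 = 2.8819
  Set 4: -4.5 * 1.22 = -5.49
  Set 5: -1.55 * 3.96 = -6.138
  Set 6: -1.18 * 3.96 = -4.6728
Step 2: Total signed measure = (7.1894) + (4.029) + (2.8819) + (-5.49) + (-6.138) + (-4.6728)
     = -2.2005
Step 3: Positive part mu+(X) = sum of positive contributions = 14.1003
Step 4: Negative part mu-(X) = |sum of negative contributions| = 16.3008


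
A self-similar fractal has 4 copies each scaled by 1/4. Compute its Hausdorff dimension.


For a self-similar set with N copies scaled by 1/r:
dim_H = log(N)/log(r) = log(4)/log(4)
= 1.386294/1.386294
= 1


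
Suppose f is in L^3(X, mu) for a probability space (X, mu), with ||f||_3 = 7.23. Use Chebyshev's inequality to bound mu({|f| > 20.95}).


Chebyshev/Markov inequality: mu(|f| > eps) <= (||f||_p / eps)^p
Step 1: ||f||_3 / eps = 7.23 / 20.95 = 0.345107
Step 2: Raise to power p = 3:
  (0.345107)^3 = 0.041102
Step 3: Therefore mu(|f| > 20.95) <= 0.041102


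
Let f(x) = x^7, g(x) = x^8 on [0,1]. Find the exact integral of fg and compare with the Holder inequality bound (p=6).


Step 1: Exact integral of f*g = integral(x^15, 0, 1) = 1/16
     = 0.0625
Step 2: Holder bound with p=6, q=1.2:
  ||f||_p = (integral x^42 dx)^(1/6) = (1/43)^(1/6) = 0.534263
  ||g||_q = (integral x^9.6 dx)^(1/1.2) = (1/10.6)^(1/1.2) = 0.139823
Step 3: Holder bound = ||f||_p * ||g||_q = 0.534263 * 0.139823 = 0.074702
Verification: 0.0625 <= 0.074702 (Holder holds)


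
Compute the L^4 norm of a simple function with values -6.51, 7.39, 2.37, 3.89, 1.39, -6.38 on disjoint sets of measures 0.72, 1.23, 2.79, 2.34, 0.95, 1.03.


Step 1: Compute |f_i|^4 for each value:
  |-6.51|^4 = 1796.072876
  |7.39|^4 = 2982.481466
  |2.37|^4 = 31.549566
  |3.89|^4 = 228.98045
  |1.39|^4 = 3.73301
  |-6.38|^4 = 1656.848179
Step 2: Multiply by measures and sum:
  1796.072876 * 0.72 = 1293.172471
  2982.481466 * 1.23 = 3668.452204
  31.549566 * 2.79 = 88.023288
  228.98045 * 2.34 = 535.814254
  3.73301 * 0.95 = 3.54636
  1656.848179 * 1.03 = 1706.553625
Sum = 1293.172471 + 3668.452204 + 88.023288 + 535.814254 + 3.54636 + 1706.553625 = 7295.562201
Step 3: Take the p-th root:
||f||_4 = (7295.562201)^(1/4) = 9.241973


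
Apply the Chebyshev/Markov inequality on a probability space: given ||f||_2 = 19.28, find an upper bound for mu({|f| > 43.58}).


Chebyshev/Markov inequality: mu(|f| > eps) <= (||f||_p / eps)^p
Step 1: ||f||_2 / eps = 19.28 / 43.58 = 0.442405
Step 2: Raise to power p = 2:
  (0.442405)^2 = 0.195722
Step 3: Therefore mu(|f| > 43.58) <= 0.195722


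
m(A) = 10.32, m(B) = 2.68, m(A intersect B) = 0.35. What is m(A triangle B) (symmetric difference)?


m(A Delta B) = m(A) + m(B) - 2*m(A n B)
= 10.32 + 2.68 - 2*0.35
= 10.32 + 2.68 - 0.7
= 12.3


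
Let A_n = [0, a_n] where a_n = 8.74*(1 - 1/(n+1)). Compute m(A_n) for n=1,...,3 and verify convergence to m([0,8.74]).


By continuity of measure from below: if A_n increases to A, then m(A_n) -> m(A).
Here A = [0, 8.74], so m(A) = 8.74
Step 1: a_1 = 8.74*(1 - 1/2) = 4.37, m(A_1) = 4.37
Step 2: a_2 = 8.74*(1 - 1/3) = 5.8267, m(A_2) = 5.8267
Step 3: a_3 = 8.74*(1 - 1/4) = 6.555, m(A_3) = 6.555
Limit: m(A_n) -> m([0,8.74]) = 8.74


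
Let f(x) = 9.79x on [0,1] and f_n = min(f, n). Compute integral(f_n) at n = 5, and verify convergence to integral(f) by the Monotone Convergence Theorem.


f(x) = 9.79x on [0,1]; f_n(x) = min(9.79x, n). At n = 5:
Step 1: f(x) reaches 5 at x = 5/9.79 = 0.510725
Step 2: integral(f_5) = integral(9.79x, 0, 0.510725) + integral(5, 0.510725, 1)
       = 9.79*0.510725^2/2 + 5*(1 - 0.510725)
       = 1.276813 + 2.446374
       = 3.723187
Step 3: As n -> infinity, f_n increases to f, so by MCT integral(f_n) -> integral(f) = 9.79/2 = 4.895.
Convergence: integral(f_5) = 3.723187 -> 4.895 as n -> infinity


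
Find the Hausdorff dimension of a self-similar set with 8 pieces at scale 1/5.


For a self-similar set with N copies scaled by 1/r:
dim_H = log(N)/log(r) = log(8)/log(5)
= 2.079442/1.609438
= 1.29203


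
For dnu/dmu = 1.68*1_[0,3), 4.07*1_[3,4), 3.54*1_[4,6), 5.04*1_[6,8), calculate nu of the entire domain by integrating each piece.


Integrate each piece of the Radon-Nikodym derivative:
Step 1: integral_0^3 1.68 dx = 1.68*(3-0) = 1.68*3 = 5.04
Step 2: integral_3^4 4.07 dx = 4.07*(4-3) = 4.07*1 = 4.07
Step 3: integral_4^6 3.54 dx = 3.54*(6-4) = 3.54*2 = 7.08
Step 4: integral_6^8 5.04 dx = 5.04*(8-6) = 5.04*2 = 10.08
Total: 5.04 + 4.07 + 7.08 + 10.08 = 26.27


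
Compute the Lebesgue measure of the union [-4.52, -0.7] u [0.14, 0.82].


For pairwise disjoint intervals, m(union) = sum of lengths.
= (-0.7 - -4.52) + (0.82 - 0.14)
= 3.82 + 0.68
= 4.5


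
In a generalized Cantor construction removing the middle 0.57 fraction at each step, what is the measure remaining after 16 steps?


Step 1: At each step, fraction remaining = 1 - 0.57 = 0.43
Step 2: After 16 steps, measure = (0.43)^16
Result = 1.366140e-06


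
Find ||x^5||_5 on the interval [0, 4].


Step 1: ||f||_5 = (integral_0^4 |x^5|^5 dx)^(1/5)
     = (integral_0^4 x^25 dx)^(1/5)
Step 2: integral_0^4 x^25 dx = [x^26/(26)] from 0 to 4 = 4^26/26
     = 4503599627370496/26 = 1.732154e+14
Step 3: ||f||_5 = (1.732154e+14)^(1/5) = 704.234481


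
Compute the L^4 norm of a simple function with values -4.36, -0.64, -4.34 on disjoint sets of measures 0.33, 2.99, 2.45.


Step 1: Compute |f_i|^4 for each value:
  |-4.36|^4 = 361.364892
  |-0.64|^4 = 0.167772
  |-4.34|^4 = 354.779827
Step 2: Multiply by measures and sum:
  361.364892 * 0.33 = 119.250414
  0.167772 * 2.99 = 0.501639
  354.779827 * 2.45 = 869.210577
Sum = 119.250414 + 0.501639 + 869.210577 = 988.96263
Step 3: Take the p-th root:
||f||_4 = (988.96263)^(1/4) = 5.607832


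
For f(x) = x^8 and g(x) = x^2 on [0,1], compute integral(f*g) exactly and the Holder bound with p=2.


Step 1: Exact integral of f*g = integral(x^10, 0, 1) = 1/11
     = 0.090909
Step 2: Holder bound with p=2, q=2:
  ||f||_p = (integral x^16 dx)^(1/2) = (1/17)^(1/2) = 0.242536
  ||g||_q = (integral x^4 dx)^(1/2) = (1/5)^(1/2) = 0.447214
Step 3: Holder bound = ||f||_p * ||g||_q = 0.242536 * 0.447214 = 0.108465
Verification: 0.090909 <= 0.108465 (Holder holds)


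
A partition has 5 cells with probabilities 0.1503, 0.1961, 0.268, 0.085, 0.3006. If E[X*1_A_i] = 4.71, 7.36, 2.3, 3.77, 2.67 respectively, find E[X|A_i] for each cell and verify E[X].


For each cell A_i: E[X|A_i] = E[X*1_A_i] / P(A_i)
Step 1: E[X|A_1] = 4.71 / 0.1503 = 31.337325
Step 2: E[X|A_2] = 7.36 / 0.1961 = 37.531871
Step 3: E[X|A_3] = 2.3 / 0.268 = 8.58209
Step 4: E[X|A_4] = 3.77 / 0.085 = 44.352941
Step 5: E[X|A_5] = 2.67 / 0.3006 = 8.882236
Verification: E[X] = sum E[X*1_A_i] = 4.71 + 7.36 + 2.3 + 3.77 + 2.67 = 20.81


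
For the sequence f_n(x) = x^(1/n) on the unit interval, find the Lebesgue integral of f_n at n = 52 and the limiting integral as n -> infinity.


At n = 52: f_52(x) = x^(1/52).
Step 1: integral(x^(1/52), 0, 1) = [x^(1/52+1) / (1/52+1)] from 0 to 1
     = 1 / (1/52 + 1) = 1 / ((52+1)/52) = 52/(52+1)
     = 52/53 = 0.981132
Step 2: As n -> infinity, f_n(x) = x^(1/n) -> 1 for x in (0,1], and f_n is increasing in n.
By MCT, lim_n integral(f_n) = integral(lim_n f_n) = integral(1, 0, 1) = 1.
Step 3: Verify convergence: 52/53 = 0.981132 -> 1


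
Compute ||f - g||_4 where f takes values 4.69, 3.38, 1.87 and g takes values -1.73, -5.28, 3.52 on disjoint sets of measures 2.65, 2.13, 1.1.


Step 1: Compute differences f_i - g_i:
  4.69 - -1.73 = 6.42
  3.38 - -5.28 = 8.66
  1.87 - 3.52 = -1.65
Step 2: Compute |diff|^4 * measure for each set:
  |6.42|^4 * 2.65 = 1698.791629 * 2.65 = 4501.797817
  |8.66|^4 * 2.13 = 5624.340019 * 2.13 = 11979.844241
  |-1.65|^4 * 1.1 = 7.412006 * 1.1 = 8.153207
Step 3: Sum = 16489.795265
Step 4: ||f-g||_4 = (16489.795265)^(1/4) = 11.331928


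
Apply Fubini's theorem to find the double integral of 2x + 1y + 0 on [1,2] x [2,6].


By Fubini, integrate in x first, then y.
Step 1: Fix y, integrate over x in [1,2]:
  integral(2x + 1y + 0, x=1..2)
  = 2*(2^2 - 1^2)/2 + (1y + 0)*(2 - 1)
  = 3 + (1y + 0)*1
  = 3 + 1y + 0
  = 3 + 1y
Step 2: Integrate over y in [2,6]:
  integral(3 + 1y, y=2..6)
  = 3*4 + 1*(6^2 - 2^2)/2
  = 12 + 16
  = 28


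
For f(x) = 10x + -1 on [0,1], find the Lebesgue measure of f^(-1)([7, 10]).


f^(-1)([7, 10]) = {x : 7 <= 10x + -1 <= 10}
Solving: (7 - -1)/10 <= x <= (10 - -1)/10
= [0.8, 1.1]
Intersecting with [0,1]: [0.8, 1]
Measure = 1 - 0.8 = 0.2


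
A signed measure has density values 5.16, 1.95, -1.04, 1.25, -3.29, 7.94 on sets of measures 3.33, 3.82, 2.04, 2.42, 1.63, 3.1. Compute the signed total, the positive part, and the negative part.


Step 1: Compute signed measure on each set:
  Set 1: 5.16 * 3.33 = 17.1828
  Set 2: 1.95 * 3.82 = 7.449
  Set 3: -1.04 * 2.04 = -2.1216
  Set 4: 1.25 * 2.42 = 3.025
  Set 5: -3.29 * 1.63 = -5.3627
  Set 6: 7.94 * 3.1 = 24.614
Step 2: Total signed measure = (17.1828) + (7.449) + (-2.1216) + (3.025) + (-5.3627) + (24.614)
     = 44.7865
Step 3: Positive part mu+(X) = sum of positive contributions = 52.2708
Step 4: Negative part mu-(X) = |sum of negative contributions| = 7.4843


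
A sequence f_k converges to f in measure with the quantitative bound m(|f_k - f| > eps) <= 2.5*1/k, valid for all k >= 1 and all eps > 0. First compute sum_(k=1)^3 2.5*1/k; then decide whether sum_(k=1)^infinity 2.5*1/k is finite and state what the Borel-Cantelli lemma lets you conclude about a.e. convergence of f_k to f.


Step 1: List the terms 2.5*1/k for k = 1 to 3:
  k=1: 2.5
  k=2: 1.25
  k=3: 0.833333
Step 2: Partial sum = 2.5 + 1.25 + 0.833333
     = 4.583333
Step 3: The full series sum_(k>=1) 2.5*1/k diverges (harmonic series, p = 1; a nonzero constant multiple of a divergent series diverges).
Step 4: The (first) Borel-Cantelli lemma requires a summable sequence of measures, so it does not apply here;
        from this bound alone no conclusion about a.e. convergence can be drawn (convergence in measure still
        gives an a.e.-convergent subsequence, but not a.e. convergence of the whole sequence).
Conclusion: series diverges; Borel-Cantelli is inconclusive about a.e. convergence of f_k.


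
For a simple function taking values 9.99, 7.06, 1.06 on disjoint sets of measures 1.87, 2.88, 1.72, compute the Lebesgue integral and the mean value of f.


Step 1: Integral = sum(value_i * measure_i)
= 9.99*1.87 + 7.06*2.88 + 1.06*1.72
= 18.6813 + 20.3328 + 1.8232
= 40.8373
Step 2: Total measure of domain = 1.87 + 2.88 + 1.72 = 6.47
Step 3: Average value = 40.8373 / 6.47 = 6.311793


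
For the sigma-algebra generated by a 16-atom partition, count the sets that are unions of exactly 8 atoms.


Each element of F is a union of some subset of the 16 atoms.
Elements that are unions of exactly 8 atoms correspond to 8-element subsets of the 16 atoms.
Count = C(16, 8) = 16! / (8! * 8!) = 12870.


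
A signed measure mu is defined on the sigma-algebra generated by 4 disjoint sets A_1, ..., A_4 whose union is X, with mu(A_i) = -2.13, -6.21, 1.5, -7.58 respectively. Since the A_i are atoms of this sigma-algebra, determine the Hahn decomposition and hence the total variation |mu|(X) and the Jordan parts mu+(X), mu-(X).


Step 1: Every measurable set is a union of atoms (the cells / points), so a Hahn decomposition is
  obtained by grouping atoms by sign: P = union of atoms with mu > 0, N = union of the remaining atoms.
  Atoms in P (indices): 3;  atoms in N (indices): 1, 2, 4
  Positive values: 1.5
  Negative values: -2.13, -6.21, -7.58
Step 2: mu+(X) = mu(P) = sum of positive atom values = 1.5
Step 3: mu-(X) = -mu(N) = sum of |negative atom values| = 15.92
Step 4: |mu|(X) = mu+(X) + mu-(X) = 1.5 + 15.92 = 17.42


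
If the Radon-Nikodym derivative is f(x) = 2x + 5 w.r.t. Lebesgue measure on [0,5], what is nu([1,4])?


nu(A) = integral_A (dnu/dmu) dmu = integral_1^4 (2x + 5) dx
Step 1: Antiderivative F(x) = (2/2)x^2 + 5x
Step 2: F(4) = (2/2)*4^2 + 5*4 = 16 + 20 = 36
Step 3: F(1) = (2/2)*1^2 + 5*1 = 1 + 5 = 6
Step 4: nu([1,4]) = F(4) - F(1) = 36 - 6 = 30


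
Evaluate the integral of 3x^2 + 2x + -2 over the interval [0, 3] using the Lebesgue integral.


The Lebesgue integral of a Riemann-integrable function agrees with the Riemann integral.
Antiderivative F(x) = (3/3)x^3 + (2/2)x^2 + -2x
F(3) = (3/3)*3^3 + (2/2)*3^2 + -2*3
     = (3/3)*27 + (2/2)*9 + -2*3
     = 27 + 9 + -6
     = 30
F(0) = 0.0
Integral = F(3) - F(0) = 30 - 0.0 = 30


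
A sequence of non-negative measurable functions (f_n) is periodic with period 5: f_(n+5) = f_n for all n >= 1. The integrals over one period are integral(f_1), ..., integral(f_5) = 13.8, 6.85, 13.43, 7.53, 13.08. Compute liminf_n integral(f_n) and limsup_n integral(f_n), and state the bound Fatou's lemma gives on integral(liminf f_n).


The sequence (integral(f_n)) is periodic with period 5, repeating the values 13.8, 6.85, 13.43, 7.53, 13.08 indefinitely.
Step 1: For a periodic sequence, every tail (a_m, a_(m+1), ...) contains all 5 period values infinitely often.
Step 2: Hence inf of every tail = min of the period values = min(13.8, 6.85, 13.43, 7.53, 13.08) = 6.85.
        liminf_n integral(f_n) = sup over m of (inf of tail from m) = 6.85.
Step 3: Similarly sup of every tail = max of the period values = 13.8.
        limsup_n integral(f_n) = 13.8.
Step 4: Fatou's lemma: integral(liminf_n f_n) <= liminf_n integral(f_n) = 6.85.
        So the integral of the pointwise liminf is at most 6.85.


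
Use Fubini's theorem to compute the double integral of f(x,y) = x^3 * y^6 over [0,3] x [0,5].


By Fubini's theorem, the double integral factors as a product of single integrals:
Step 1: integral_0^3 x^3 dx = [x^4/4] from 0 to 3
     = 3^4/4 = 20.25
Step 2: integral_0^5 y^6 dy = [y^7/7] from 0 to 5
     = 5^7/7 = 11160.714286
Step 3: Double integral = 20.25 * 11160.714286 = 226004.464286


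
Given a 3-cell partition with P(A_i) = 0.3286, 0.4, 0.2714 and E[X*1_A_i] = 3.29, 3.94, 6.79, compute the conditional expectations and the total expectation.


For each cell A_i: E[X|A_i] = E[X*1_A_i] / P(A_i)
Step 1: E[X|A_1] = 3.29 / 0.3286 = 10.012173
Step 2: E[X|A_2] = 3.94 / 0.4 = 9.85
Step 3: E[X|A_3] = 6.79 / 0.2714 = 25.018423
Verification: E[X] = sum E[X*1_A_i] = 3.29 + 3.94 + 6.79 = 14.02


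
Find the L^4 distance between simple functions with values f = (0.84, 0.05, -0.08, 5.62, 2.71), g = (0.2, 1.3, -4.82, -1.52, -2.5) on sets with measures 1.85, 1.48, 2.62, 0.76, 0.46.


Step 1: Compute differences f_i - g_i:
  0.84 - 0.2 = 0.64
  0.05 - 1.3 = -1.25
  -0.08 - -4.82 = 4.74
  5.62 - -1.52 = 7.14
  2.71 - -2.5 = 5.21
Step 2: Compute |diff|^4 * measure for each set:
  |0.64|^4 * 1.85 = 0.167772 * 1.85 = 0.310378
  |-1.25|^4 * 1.48 = 2.441406 * 1.48 = 3.613281
  |4.74|^4 * 2.62 = 504.79305 * 2.62 = 1322.55779
  |7.14|^4 * 0.76 = 2598.919616 * 0.76 = 1975.178908
  |5.21|^4 * 0.46 = 736.802165 * 0.46 = 338.928996
Step 3: Sum = 3640.589354
Step 4: ||f-g||_4 = (3640.589354)^(1/4) = 7.767709


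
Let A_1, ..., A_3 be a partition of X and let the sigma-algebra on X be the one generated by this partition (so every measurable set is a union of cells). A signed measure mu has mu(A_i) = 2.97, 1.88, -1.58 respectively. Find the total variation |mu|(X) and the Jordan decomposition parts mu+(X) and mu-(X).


Step 1: Every measurable set is a union of atoms (the cells / points), so a Hahn decomposition is
  obtained by grouping atoms by sign: P = union of atoms with mu > 0, N = union of the remaining atoms.
  Atoms in P (indices): 1, 2;  atoms in N (indices): 3
  Positive values: 2.97, 1.88
  Negative values: -1.58
Step 2: mu+(X) = mu(P) = sum of positive atom values = 4.85
Step 3: mu-(X) = -mu(N) = sum of |negative atom values| = 1.58
Step 4: |mu|(X) = mu+(X) + mu-(X) = 4.85 + 1.58 = 6.43


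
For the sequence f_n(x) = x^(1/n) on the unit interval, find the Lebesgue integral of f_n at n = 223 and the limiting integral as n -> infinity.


At n = 223: f_223(x) = x^(1/223).
Step 1: integral(x^(1/223), 0, 1) = [x^(1/223+1) / (1/223+1)] from 0 to 1
     = 1 / (1/223 + 1) = 1 / ((223+1)/223) = 223/(223+1)
     = 223/224 = 0.995536
Step 2: As n -> infinity, f_n(x) = x^(1/n) -> 1 for x in (0,1], and f_n is increasing in n.
By MCT, lim_n integral(f_n) = integral(lim_n f_n) = integral(1, 0, 1) = 1.
Step 3: Verify convergence: 223/224 = 0.995536 -> 1
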